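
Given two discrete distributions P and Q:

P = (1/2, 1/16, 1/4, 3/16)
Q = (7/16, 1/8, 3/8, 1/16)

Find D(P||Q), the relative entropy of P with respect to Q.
D(P||Q) = Σ P(i) log₂(P(i)/Q(i))
  i=0: (1/2) × log₂((1/2)/(7/16)) = (1/2) × log₂(8/7) = 0.0963
  i=1: (1/16) × log₂((1/16)/(1/8)) = (1/16) × log₂(1/2) = -0.0625
  i=2: (1/4) × log₂((1/4)/(3/8)) = (1/4) × log₂(2/3) = -0.1462
  i=3: (3/16) × log₂((3/16)/(1/16)) = (3/16) × log₂(3) = 0.2972
D(P||Q) = 0.0963 - 0.0625 - 0.1462 + 0.2972
  = 0.1848 bits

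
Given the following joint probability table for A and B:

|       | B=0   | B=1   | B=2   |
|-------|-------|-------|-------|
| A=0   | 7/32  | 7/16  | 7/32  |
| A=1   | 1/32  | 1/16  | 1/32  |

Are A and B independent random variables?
Marginal P(A) (row sums):
  P(A=0) = 7/32 + 7/16 + 7/32 = 7/8
  P(A=1) = 1/32 + 1/16 + 1/32 = 1/8
Marginal P(B) (column sums):
  P(B=0) = 7/32 + 1/32 = 1/4
  P(B=1) = 7/16 + 1/16 = 1/2
  P(B=2) = 7/32 + 1/32 = 1/4

A and B are independent iff P(A=i,B=j) = P(A=i)·P(B=j) for every cell.
  P(A=0)·P(B=0) = 7/8 × 1/4 = 7/32 = P(A=0,B=0) ✓
  P(A=0)·P(B=1) = 7/8 × 1/2 = 7/16 = P(A=0,B=1) ✓
  P(A=0)·P(B=2) = 7/8 × 1/4 = 7/32 = P(A=0,B=2) ✓
  P(A=1)·P(B=0) = 1/8 × 1/4 = 1/32 = P(A=1,B=0) ✓
  P(A=1)·P(B=1) = 1/8 × 1/2 = 1/16 = P(A=1,B=1) ✓
  P(A=1)·P(B=2) = 1/8 × 1/4 = 1/32 = P(A=1,B=2) ✓

Yes, A and B are independent: every cell factors, so I(A;B) = 0 bits.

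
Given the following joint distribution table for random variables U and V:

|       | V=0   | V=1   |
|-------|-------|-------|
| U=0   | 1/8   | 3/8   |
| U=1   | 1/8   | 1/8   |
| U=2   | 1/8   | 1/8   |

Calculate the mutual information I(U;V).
Marginal P(U) (row sums):
  P(U=0) = 1/8 + 3/8 = 1/2
  P(U=1) = 1/8 + 1/8 = 1/4
  P(U=2) = 1/8 + 1/8 = 1/4
Marginal P(V) (column sums):
  P(V=0) = 1/8 + 1/8 + 1/8 = 3/8
  P(V=1) = 3/8 + 1/8 + 1/8 = 5/8

H(U) = -[(1/2)·log₂(1/2) + (1/4)·log₂(1/4) + (1/4)·log₂(1/4)]
  = 0.5000 + 0.5000 + 0.5000
  = 1.5000 bits
H(V) = -[(3/8)·log₂(3/8) + (5/8)·log₂(5/8)]
  = 0.5306 + 0.4238
  = 0.9544 bits
H(U,V) = -[(1/8)·log₂(1/8) + (3/8)·log₂(3/8) + (1/8)·log₂(1/8) + (1/8)·log₂(1/8) + (1/8)·log₂(1/8) + (1/8)·log₂(1/8)]
  = 0.3750 + 0.5306 + 0.3750 + 0.3750 + 0.3750 + 0.3750
  = 2.4056 bits

I(U;V) = H(U) + H(V) - H(U,V)
  = 1.5000 + 0.9544 - 2.4056
  = 0.0488 bits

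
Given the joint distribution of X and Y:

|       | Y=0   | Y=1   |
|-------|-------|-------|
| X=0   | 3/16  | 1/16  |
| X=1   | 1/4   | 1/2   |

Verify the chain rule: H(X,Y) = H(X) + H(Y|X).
Left side:
H(X,Y) = -[(3/16)·log₂(3/16) + (1/16)·log₂(1/16) + (1/4)·log₂(1/4) + (1/2)·log₂(1/2)]
  = 0.4528 + 0.2500 + 0.5000 + 0.5000
  = 1.7028 bits

Right side:
Marginal P(X) (row sums):
  P(X=0) = 3/16 + 1/16 = 1/4
  P(X=1) = 1/4 + 1/2 = 3/4
H(X) = -[(1/4)·log₂(1/4) + (3/4)·log₂(3/4)]
  = 0.5000 + 0.3113
  = 0.8113 bits
H(Y|X) = -Σ P(X,Y)·log₂ P(Y|X), where P(Y|X) = P(X,Y) / P(X)
  (X=0,Y=0): P(Y|X) = (3/16)/(1/4) = 3/4;  -(3/16)·log₂(3/4) = 0.0778
  (X=0,Y=1): P(Y|X) = (1/16)/(1/4) = 1/4;  -(1/16)·log₂(1/4) = 0.1250
  (X=1,Y=0): P(Y|X) = (1/4)/(3/4) = 1/3;  -(1/4)·log₂(1/3) = 0.3962
  (X=1,Y=1): P(Y|X) = (1/2)/(3/4) = 2/3;  -(1/2)·log₂(2/3) = 0.2925
H(Y|X) = 0.0778 + 0.1250 + 0.3962 + 0.2925
  = 0.8915 bits
H(X) + H(Y|X) = 0.8113 + 0.8915 = 1.7028 bits

Both sides equal 1.7028 bits, so the chain rule holds ✓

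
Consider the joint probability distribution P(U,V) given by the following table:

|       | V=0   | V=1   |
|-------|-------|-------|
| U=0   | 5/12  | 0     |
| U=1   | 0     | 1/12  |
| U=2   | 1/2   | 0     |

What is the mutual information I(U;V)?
Marginal P(U) (row sums):
  P(U=0) = 5/12 + 0 = 5/12
  P(U=1) = 0 + 1/12 = 1/12
  P(U=2) = 1/2 + 0 = 1/2
Marginal P(V) (column sums):
  P(V=0) = 5/12 + 0 + 1/2 = 11/12
  P(V=1) = 0 + 1/12 + 0 = 1/12

H(U) = -[(5/12)·log₂(5/12) + (1/12)·log₂(1/12) + (1/2)·log₂(1/2)]
  = 0.5263 + 0.2987 + 0.5000
  = 1.3250 bits
H(V) = -[(11/12)·log₂(11/12) + (1/12)·log₂(1/12)]
  = 0.1151 + 0.2987
  = 0.4138 bits
H(U,V) = -[(5/12)·log₂(5/12) + (1/12)·log₂(1/12) + (1/2)·log₂(1/2)]
  = 0.5263 + 0.2987 + 0.5000
  = 1.3250 bits

I(U;V) = H(U) + H(V) - H(U,V)
  = 1.3250 + 0.4138 - 1.3250
  = 0.4138 bits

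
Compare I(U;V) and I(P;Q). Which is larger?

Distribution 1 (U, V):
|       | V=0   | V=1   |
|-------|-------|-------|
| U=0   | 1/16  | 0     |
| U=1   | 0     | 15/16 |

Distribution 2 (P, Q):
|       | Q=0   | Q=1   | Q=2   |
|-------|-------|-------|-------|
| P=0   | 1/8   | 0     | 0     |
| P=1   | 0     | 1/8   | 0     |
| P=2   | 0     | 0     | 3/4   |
Distribution 1 (U, V):
Marginal P(U) (row sums):
  P(U=0) = 1/16 + 0 = 1/16
  P(U=1) = 0 + 15/16 = 15/16
Marginal P(V) (column sums):
  P(V=0) = 1/16 + 0 = 1/16
  P(V=1) = 0 + 15/16 = 15/16

H(U) = -[(1/16)·log₂(1/16) + (15/16)·log₂(15/16)]
  = 0.2500 + 0.0873
  = 0.3373 bits
H(V) = -[(1/16)·log₂(1/16) + (15/16)·log₂(15/16)]
  = 0.2500 + 0.0873
  = 0.3373 bits
H(U,V) = -[(1/16)·log₂(1/16) + (15/16)·log₂(15/16)]
  = 0.2500 + 0.0873
  = 0.3373 bits

I(U;V) = H(U) + H(V) - H(U,V)
  = 0.3373 + 0.3373 - 0.3373
  = 0.3373 bits

Distribution 2 (P, Q):
Marginal P(P) (row sums):
  P(P=0) = 1/8 + 0 + 0 = 1/8
  P(P=1) = 0 + 1/8 + 0 = 1/8
  P(P=2) = 0 + 0 + 3/4 = 3/4
Marginal P(Q) (column sums):
  P(Q=0) = 1/8 + 0 + 0 = 1/8
  P(Q=1) = 0 + 1/8 + 0 = 1/8
  P(Q=2) = 0 + 0 + 3/4 = 3/4

H(P) = -[(1/8)·log₂(1/8) + (1/8)·log₂(1/8) + (3/4)·log₂(3/4)]
  = 0.3750 + 0.3750 + 0.3113
  = 1.0613 bits
H(Q) = -[(1/8)·log₂(1/8) + (1/8)·log₂(1/8) + (3/4)·log₂(3/4)]
  = 0.3750 + 0.3750 + 0.3113
  = 1.0613 bits
H(P,Q) = -[(1/8)·log₂(1/8) + (1/8)·log₂(1/8) + (3/4)·log₂(3/4)]
  = 0.3750 + 0.3750 + 0.3113
  = 1.0613 bits

I(P;Q) = H(P) + H(Q) - H(P,Q)
  = 1.0613 + 1.0613 - 1.0613
  = 1.0613 bits

I(P;Q) = 1.0613 bits > I(U;V) = 0.3373 bits, so (P, Q) has the higher mutual information (stronger dependence).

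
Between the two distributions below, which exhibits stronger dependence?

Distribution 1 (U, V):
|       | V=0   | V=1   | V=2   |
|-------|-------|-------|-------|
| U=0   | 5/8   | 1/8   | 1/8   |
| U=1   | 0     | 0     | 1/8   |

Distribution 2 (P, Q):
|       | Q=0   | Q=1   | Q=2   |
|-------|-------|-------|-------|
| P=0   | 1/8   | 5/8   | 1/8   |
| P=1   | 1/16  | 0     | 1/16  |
Distribution 1 (U, V):
Marginal P(U) (row sums):
  P(U=0) = 5/8 + 1/8 + 1/8 = 7/8
  P(U=1) = 0 + 0 + 1/8 = 1/8
Marginal P(V) (column sums):
  P(V=0) = 5/8 + 0 = 5/8
  P(V=1) = 1/8 + 0 = 1/8
  P(V=2) = 1/8 + 1/8 = 1/4

H(U) = -[(7/8)·log₂(7/8) + (1/8)·log₂(1/8)]
  = 0.1686 + 0.3750
  = 0.5436 bits
H(V) = -[(5/8)·log₂(5/8) + (1/8)·log₂(1/8) + (1/4)·log₂(1/4)]
  = 0.4238 + 0.3750 + 0.5000
  = 1.2988 bits
H(U,V) = -[(5/8)·log₂(5/8) + (1/8)·log₂(1/8) + (1/8)·log₂(1/8) + (1/8)·log₂(1/8)]
  = 0.4238 + 0.3750 + 0.3750 + 0.3750
  = 1.5488 bits

I(U;V) = H(U) + H(V) - H(U,V)
  = 0.5436 + 1.2988 - 1.5488
  = 0.2936 bits

Distribution 2 (P, Q):
Marginal P(P) (row sums):
  P(P=0) = 1/8 + 5/8 + 1/8 = 7/8
  P(P=1) = 1/16 + 0 + 1/16 = 1/8
Marginal P(Q) (column sums):
  P(Q=0) = 1/8 + 1/16 = 3/16
  P(Q=1) = 5/8 + 0 = 5/8
  P(Q=2) = 1/8 + 1/16 = 3/16

H(P) = -[(7/8)·log₂(7/8) + (1/8)·log₂(1/8)]
  = 0.1686 + 0.3750
  = 0.5436 bits
H(Q) = -[(3/16)·log₂(3/16) + (5/8)·log₂(5/8) + (3/16)·log₂(3/16)]
  = 0.4528 + 0.4238 + 0.4528
  = 1.3294 bits
H(P,Q) = -[(1/8)·log₂(1/8) + (5/8)·log₂(5/8) + (1/8)·log₂(1/8) + (1/16)·log₂(1/16) + (1/16)·log₂(1/16)]
  = 0.3750 + 0.4238 + 0.3750 + 0.2500 + 0.2500
  = 1.6738 bits

I(P;Q) = H(P) + H(Q) - H(P,Q)
  = 0.5436 + 1.3294 - 1.6738
  = 0.1992 bits

I(U;V) = 0.2936 bits > I(P;Q) = 0.1992 bits, so (U, V) has the higher mutual information (stronger dependence).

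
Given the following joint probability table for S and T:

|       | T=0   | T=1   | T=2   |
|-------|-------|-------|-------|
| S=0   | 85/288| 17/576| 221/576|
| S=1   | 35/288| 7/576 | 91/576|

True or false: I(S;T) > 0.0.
Marginal P(S) (row sums):
  P(S=0) = 85/288 + 17/576 + 221/576 = 17/24
  P(S=1) = 35/288 + 7/576 + 91/576 = 7/24
Marginal P(T) (column sums):
  P(T=0) = 85/288 + 35/288 = 5/12
  P(T=1) = 17/576 + 7/576 = 1/24
  P(T=2) = 221/576 + 91/576 = 13/24

H(S) = -[(17/24)·log₂(17/24) + (7/24)·log₂(7/24)]
  = 0.3524 + 0.5185
  = 0.8709 bits
H(T) = -[(5/12)·log₂(5/12) + (1/24)·log₂(1/24) + (13/24)·log₂(13/24)]
  = 0.5263 + 0.1910 + 0.4791
  = 1.1964 bits
H(S,T) = -[(85/288)·log₂(85/288) + (17/576)·log₂(17/576) + (221/576)·log₂(221/576) + (35/288)·log₂(35/288) + (7/576)·log₂(7/576) + (91/576)·log₂(91/576)]
  = 0.5196 + 0.1500 + 0.5303 + 0.3695 + 0.0773 + 0.4206
  = 2.0673 bits

I(S;T) = H(S) + H(T) - H(S,T)
  = 0.8709 + 1.1964 - 2.0673
  = 0.0000 bits

False. I(S;T) = 0.0000 bits, which is ≤ 0.0 bits.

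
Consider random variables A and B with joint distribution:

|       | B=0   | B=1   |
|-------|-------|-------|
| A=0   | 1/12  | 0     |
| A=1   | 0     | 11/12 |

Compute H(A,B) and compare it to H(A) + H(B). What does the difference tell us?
Marginal P(A) (row sums):
  P(A=0) = 1/12 + 0 = 1/12
  P(A=1) = 0 + 11/12 = 11/12
Marginal P(B) (column sums):
  P(B=0) = 1/12 + 0 = 1/12
  P(B=1) = 0 + 11/12 = 11/12

H(A,B) = -[(1/12)·log₂(1/12) + (11/12)·log₂(11/12)]
  = 0.2987 + 0.1151
  = 0.4138 bits
H(A) = -[(1/12)·log₂(1/12) + (11/12)·log₂(11/12)]
  = 0.2987 + 0.1151
  = 0.4138 bits
H(B) = -[(1/12)·log₂(1/12) + (11/12)·log₂(11/12)]
  = 0.2987 + 0.1151
  = 0.4138 bits

H(A) + H(B) = 0.4138 + 0.4138 = 0.8276 bits
Difference: H(A) + H(B) - H(A,B) = 0.8276 - 0.4138 = 0.4138 bits = I(A;B)

The difference is the mutual information; it is positive here, so A and B are dependent (knowing one reduces uncertainty about the other by 0.4138 bits).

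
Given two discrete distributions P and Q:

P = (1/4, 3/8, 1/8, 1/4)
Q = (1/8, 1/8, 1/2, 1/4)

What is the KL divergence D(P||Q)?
D(P||Q) = Σ P(i) log₂(P(i)/Q(i))
  i=0: (1/4) × log₂((1/4)/(1/8)) = (1/4) × log₂(2) = 0.2500
  i=1: (3/8) × log₂((3/8)/(1/8)) = (3/8) × log₂(3) = 0.5944
  i=2: (1/8) × log₂((1/8)/(1/2)) = (1/8) × log₂(1/4) = -0.2500
  i=3: (1/4) × log₂((1/4)/(1/4)) = (1/4) × log₂(1) = 0.0000
D(P||Q) = 0.2500 + 0.5944 - 0.2500 + 0.0000
  = 0.5944 bits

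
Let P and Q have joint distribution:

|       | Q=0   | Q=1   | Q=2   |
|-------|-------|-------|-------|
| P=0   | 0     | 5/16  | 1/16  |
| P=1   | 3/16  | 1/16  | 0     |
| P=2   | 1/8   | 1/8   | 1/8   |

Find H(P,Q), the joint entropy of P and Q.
H(P,Q) = -Σ P(P,Q) log₂ P(P,Q), summed over the non-zero cells:
H(P,Q) = -[(5/16)·log₂(5/16) + (1/16)·log₂(1/16) + (3/16)·log₂(3/16) + (1/16)·log₂(1/16) + (1/8)·log₂(1/8) + (1/8)·log₂(1/8) + (1/8)·log₂(1/8)]
  = 0.5244 + 0.2500 + 0.4528 + 0.2500 + 0.3750 + 0.3750 + 0.3750
  = 2.6022 bits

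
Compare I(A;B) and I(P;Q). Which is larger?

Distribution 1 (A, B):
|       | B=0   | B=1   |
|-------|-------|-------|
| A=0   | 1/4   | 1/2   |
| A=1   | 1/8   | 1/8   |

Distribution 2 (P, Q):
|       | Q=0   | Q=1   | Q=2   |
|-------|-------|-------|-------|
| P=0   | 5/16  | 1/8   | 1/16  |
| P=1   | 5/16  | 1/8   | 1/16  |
Distribution 1 (A, B):
Marginal P(A) (row sums):
  P(A=0) = 1/4 + 1/2 = 3/4
  P(A=1) = 1/8 + 1/8 = 1/4
Marginal P(B) (column sums):
  P(B=0) = 1/4 + 1/8 = 3/8
  P(B=1) = 1/2 + 1/8 = 5/8

H(A) = -[(3/4)·log₂(3/4) + (1/4)·log₂(1/4)]
  = 0.3113 + 0.5000
  = 0.8113 bits
H(B) = -[(3/8)·log₂(3/8) + (5/8)·log₂(5/8)]
  = 0.5306 + 0.4238
  = 0.9544 bits
H(A,B) = -[(1/4)·log₂(1/4) + (1/2)·log₂(1/2) + (1/8)·log₂(1/8) + (1/8)·log₂(1/8)]
  = 0.5000 + 0.5000 + 0.3750 + 0.3750
  = 1.7500 bits

I(A;B) = H(A) + H(B) - H(A,B)
  = 0.8113 + 0.9544 - 1.7500
  = 0.0157 bits

Distribution 2 (P, Q):
Marginal P(P) (row sums):
  P(P=0) = 5/16 + 1/8 + 1/16 = 1/2
  P(P=1) = 5/16 + 1/8 + 1/16 = 1/2
Marginal P(Q) (column sums):
  P(Q=0) = 5/16 + 5/16 = 5/8
  P(Q=1) = 1/8 + 1/8 = 1/4
  P(Q=2) = 1/16 + 1/16 = 1/8

H(P) = -[(1/2)·log₂(1/2) + (1/2)·log₂(1/2)]
  = 0.5000 + 0.5000
  = 1.0000 bits
H(Q) = -[(5/8)·log₂(5/8) + (1/4)·log₂(1/4) + (1/8)·log₂(1/8)]
  = 0.4238 + 0.5000 + 0.3750
  = 1.2988 bits
H(P,Q) = -[(5/16)·log₂(5/16) + (1/8)·log₂(1/8) + (1/16)·log₂(1/16) + (5/16)·log₂(5/16) + (1/8)·log₂(1/8) + (1/16)·log₂(1/16)]
  = 0.5244 + 0.3750 + 0.2500 + 0.5244 + 0.3750 + 0.2500
  = 2.2988 bits

I(P;Q) = H(P) + H(Q) - H(P,Q)
  = 1.0000 + 1.2988 - 2.2988
  = 0.0000 bits

I(A;B) = 0.0157 bits > I(P;Q) = 0.0000 bits, so (A, B) has the higher mutual information (stronger dependence).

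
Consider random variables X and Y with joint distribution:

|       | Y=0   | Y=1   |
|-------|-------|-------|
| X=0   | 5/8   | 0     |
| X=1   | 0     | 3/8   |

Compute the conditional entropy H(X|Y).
Marginal P(Y) (column sums):
  P(Y=0) = 5/8 + 0 = 5/8
  P(Y=1) = 0 + 3/8 = 3/8

H(X|Y) = -Σ P(X,Y)·log₂ P(X|Y), where P(X|Y) = P(X,Y) / P(Y)
  (cells with P(X,Y) = 0 contribute 0)
  (X=0,Y=0): P(X|Y) = (5/8)/(5/8) = 1;  -(5/8)·log₂(1) = 0.0000
  (X=1,Y=1): P(X|Y) = (3/8)/(3/8) = 1;  -(3/8)·log₂(1) = 0.0000
H(X|Y) = 0.0000 + 0.0000
  = 0.0000 bits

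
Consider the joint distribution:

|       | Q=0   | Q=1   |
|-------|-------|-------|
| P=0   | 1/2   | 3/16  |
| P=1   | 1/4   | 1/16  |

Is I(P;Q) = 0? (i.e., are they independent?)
Marginal P(P) (row sums):
  P(P=0) = 1/2 + 3/16 = 11/16
  P(P=1) = 1/4 + 1/16 = 5/16
Marginal P(Q) (column sums):
  P(Q=0) = 1/2 + 1/4 = 3/4
  P(Q=1) = 3/16 + 1/16 = 1/4

P and Q are independent iff P(P=i,Q=j) = P(P=i)·P(Q=j) for every cell.
  P(P=0)·P(Q=0) = 11/16 × 3/4 = 33/64, but P(P=0,Q=0) = 1/2 ✗

No, P and Q are not independent. Quantitatively, I(P;Q) > 0:

H(P) = -[(11/16)·log₂(11/16) + (5/16)·log₂(5/16)]
  = 0.3716 + 0.5244
  = 0.8960 bits
H(Q) = -[(3/4)·log₂(3/4) + (1/4)·log₂(1/4)]
  = 0.3113 + 0.5000
  = 0.8113 bits
H(P,Q) = -[(1/2)·log₂(1/2) + (3/16)·log₂(3/16) + (1/4)·log₂(1/4) + (1/16)·log₂(1/16)]
  = 0.5000 + 0.4528 + 0.5000 + 0.2500
  = 1.7028 bits
I(P;Q) = H(P) + H(Q) - H(P,Q) = 0.8960 + 0.8113 - 1.7028 = 0.0045 bits > 0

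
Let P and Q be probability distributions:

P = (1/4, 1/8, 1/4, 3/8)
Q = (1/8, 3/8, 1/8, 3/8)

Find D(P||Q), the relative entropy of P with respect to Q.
D(P||Q) = Σ P(i) log₂(P(i)/Q(i))
  i=0: (1/4) × log₂((1/4)/(1/8)) = (1/4) × log₂(2) = 0.2500
  i=1: (1/8) × log₂((1/8)/(3/8)) = (1/8) × log₂(1/3) = -0.1981
  i=2: (1/4) × log₂((1/4)/(1/8)) = (1/4) × log₂(2) = 0.2500
  i=3: (3/8) × log₂((3/8)/(3/8)) = (3/8) × log₂(1) = 0.0000
D(P||Q) = 0.2500 - 0.1981 + 0.2500 + 0.0000
  = 0.3019 bits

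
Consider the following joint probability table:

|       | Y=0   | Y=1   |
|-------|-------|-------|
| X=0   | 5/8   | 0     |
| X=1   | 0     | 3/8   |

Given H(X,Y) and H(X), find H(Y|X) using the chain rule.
From the chain rule: H(X,Y) = H(X) + H(Y|X)
Therefore: H(Y|X) = H(X,Y) - H(X)

H(X,Y) = -[(5/8)·log₂(5/8) + (3/8)·log₂(3/8)]
  = 0.4238 + 0.5306
  = 0.9544 bits
Marginal P(X) (row sums):
  P(X=0) = 5/8 + 0 = 5/8
  P(X=1) = 0 + 3/8 = 3/8
H(X) = -[(5/8)·log₂(5/8) + (3/8)·log₂(3/8)]
  = 0.4238 + 0.5306
  = 0.9544 bits

H(Y|X) = 0.9544 - 0.9544 = 0.0000 bits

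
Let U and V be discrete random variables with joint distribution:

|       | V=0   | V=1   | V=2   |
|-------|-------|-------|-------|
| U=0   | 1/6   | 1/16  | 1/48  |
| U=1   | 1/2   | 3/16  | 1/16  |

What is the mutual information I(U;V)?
Marginal P(U) (row sums):
  P(U=0) = 1/6 + 1/16 + 1/48 = 1/4
  P(U=1) = 1/2 + 3/16 + 1/16 = 3/4
Marginal P(V) (column sums):
  P(V=0) = 1/6 + 1/2 = 2/3
  P(V=1) = 1/16 + 3/16 = 1/4
  P(V=2) = 1/48 + 1/16 = 1/12

H(U) = -[(1/4)·log₂(1/4) + (3/4)·log₂(3/4)]
  = 0.5000 + 0.3113
  = 0.8113 bits
H(V) = -[(2/3)·log₂(2/3) + (1/4)·log₂(1/4) + (1/12)·log₂(1/12)]
  = 0.3900 + 0.5000 + 0.2987
  = 1.1887 bits
H(U,V) = -[(1/6)·log₂(1/6) + (1/16)·log₂(1/16) + (1/48)·log₂(1/48) + (1/2)·log₂(1/2) + (3/16)·log₂(3/16) + (1/16)·log₂(1/16)]
  = 0.4308 + 0.2500 + 0.1164 + 0.5000 + 0.4528 + 0.2500
  = 2.0000 bits

I(U;V) = H(U) + H(V) - H(U,V)
  = 0.8113 + 1.1887 - 2.0000
  = 0.0000 bits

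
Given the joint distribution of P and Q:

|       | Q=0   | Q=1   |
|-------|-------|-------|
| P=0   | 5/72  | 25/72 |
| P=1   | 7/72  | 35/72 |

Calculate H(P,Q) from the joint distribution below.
H(P,Q) = -Σ P(P,Q) log₂ P(P,Q), summed over the non-zero cells:
H(P,Q) = -[(5/72)·log₂(5/72) + (25/72)·log₂(25/72) + (7/72)·log₂(7/72) + (35/72)·log₂(35/72)]
  = 0.2672 + 0.5299 + 0.3269 + 0.5059
  = 1.6299 bits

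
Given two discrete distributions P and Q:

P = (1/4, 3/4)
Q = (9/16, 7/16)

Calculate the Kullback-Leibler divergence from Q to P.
D(P||Q) = Σ P(i) log₂(P(i)/Q(i))
  i=0: (1/4) × log₂((1/4)/(9/16)) = (1/4) × log₂(4/9) = -0.2925
  i=1: (3/4) × log₂((3/4)/(7/16)) = (3/4) × log₂(12/7) = 0.5832
D(P||Q) = -0.2925 + 0.5832
  = 0.2907 bits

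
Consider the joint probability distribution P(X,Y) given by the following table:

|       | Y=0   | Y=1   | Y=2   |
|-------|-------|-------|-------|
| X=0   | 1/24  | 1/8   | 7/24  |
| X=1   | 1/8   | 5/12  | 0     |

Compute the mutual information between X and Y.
Marginal P(X) (row sums):
  P(X=0) = 1/24 + 1/8 + 7/24 = 11/24
  P(X=1) = 1/8 + 5/12 + 0 = 13/24
Marginal P(Y) (column sums):
  P(Y=0) = 1/24 + 1/8 = 1/6
  P(Y=1) = 1/8 + 5/12 = 13/24
  P(Y=2) = 7/24 + 0 = 7/24

H(X) = -[(11/24)·log₂(11/24) + (13/24)·log₂(13/24)]
  = 0.5159 + 0.4791
  = 0.9950 bits
H(Y) = -[(1/6)·log₂(1/6) + (13/24)·log₂(13/24) + (7/24)·log₂(7/24)]
  = 0.4308 + 0.4791 + 0.5185
  = 1.4284 bits
H(X,Y) = -[(1/24)·log₂(1/24) + (1/8)·log₂(1/8) + (7/24)·log₂(7/24) + (1/8)·log₂(1/8) + (5/12)·log₂(5/12)]
  = 0.1910 + 0.3750 + 0.5185 + 0.3750 + 0.5263
  = 1.9858 bits

I(X;Y) = H(X) + H(Y) - H(X,Y)
  = 0.9950 + 1.4284 - 1.9858
  = 0.4376 bits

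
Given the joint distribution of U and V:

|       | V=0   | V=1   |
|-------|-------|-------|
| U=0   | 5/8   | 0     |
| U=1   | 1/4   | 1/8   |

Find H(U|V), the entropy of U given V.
Marginal P(V) (column sums):
  P(V=0) = 5/8 + 1/4 = 7/8
  P(V=1) = 0 + 1/8 = 1/8

H(U|V) = -Σ P(U,V)·log₂ P(U|V), where P(U|V) = P(U,V) / P(V)
  (cells with P(U,V) = 0 contribute 0)
  (U=0,V=0): P(U|V) = (5/8)/(7/8) = 5/7;  -(5/8)·log₂(5/7) = 0.3034
  (U=1,V=0): P(U|V) = (1/4)/(7/8) = 2/7;  -(1/4)·log₂(2/7) = 0.4518
  (U=1,V=1): P(U|V) = (1/8)/(1/8) = 1;  -(1/8)·log₂(1) = 0.0000
H(U|V) = 0.3034 + 0.4518 + 0.0000
  = 0.7552 bits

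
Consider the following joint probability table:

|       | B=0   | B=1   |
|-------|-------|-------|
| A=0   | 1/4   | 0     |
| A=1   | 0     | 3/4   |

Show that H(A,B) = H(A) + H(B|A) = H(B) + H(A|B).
Marginal P(A) (row sums):
  P(A=0) = 1/4 + 0 = 1/4
  P(A=1) = 0 + 3/4 = 3/4
Marginal P(B) (column sums):
  P(B=0) = 1/4 + 0 = 1/4
  P(B=1) = 0 + 3/4 = 3/4

Decomposition 1: H(A) + H(B|A)
H(A) = -[(1/4)·log₂(1/4) + (3/4)·log₂(3/4)]
  = 0.5000 + 0.3113
  = 0.8113 bits
H(B|A) = -Σ P(A,B)·log₂ P(B|A), where P(B|A) = P(A,B) / P(A)
  (cells with P(A,B) = 0 contribute 0)
  (A=0,B=0): P(B|A) = (1/4)/(1/4) = 1;  -(1/4)·log₂(1) = 0.0000
  (A=1,B=1): P(B|A) = (3/4)/(3/4) = 1;  -(3/4)·log₂(1) = 0.0000
H(B|A) = 0.0000 + 0.0000
  = 0.0000 bits
H(A) + H(B|A) = 0.8113 + 0.0000 = 0.8113 bits

Decomposition 2: H(B) + H(A|B)
H(B) = -[(1/4)·log₂(1/4) + (3/4)·log₂(3/4)]
  = 0.5000 + 0.3113
  = 0.8113 bits
H(A|B) = -Σ P(A,B)·log₂ P(A|B), where P(A|B) = P(A,B) / P(B)
  (cells with P(A,B) = 0 contribute 0)
  (A=0,B=0): P(A|B) = (1/4)/(1/4) = 1;  -(1/4)·log₂(1) = 0.0000
  (A=1,B=1): P(A|B) = (3/4)/(3/4) = 1;  -(3/4)·log₂(1) = 0.0000
H(A|B) = 0.0000 + 0.0000
  = 0.0000 bits
H(B) + H(A|B) = 0.8113 + 0.0000 = 0.8113 bits

Direct computation of the joint entropy:
H(A,B) = -[(1/4)·log₂(1/4) + (3/4)·log₂(3/4)]
  = 0.5000 + 0.3113
  = 0.8113 bits

All three agree: H(A,B) = 0.8113 bits ✓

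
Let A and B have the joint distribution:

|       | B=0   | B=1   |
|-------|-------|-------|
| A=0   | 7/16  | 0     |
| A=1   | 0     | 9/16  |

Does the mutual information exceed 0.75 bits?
Marginal P(A) (row sums):
  P(A=0) = 7/16 + 0 = 7/16
  P(A=1) = 0 + 9/16 = 9/16
Marginal P(B) (column sums):
  P(B=0) = 7/16 + 0 = 7/16
  P(B=1) = 0 + 9/16 = 9/16

H(A) = -[(7/16)·log₂(7/16) + (9/16)·log₂(9/16)]
  = 0.5218 + 0.4669
  = 0.9887 bits
H(B) = -[(7/16)·log₂(7/16) + (9/16)·log₂(9/16)]
  = 0.5218 + 0.4669
  = 0.9887 bits
H(A,B) = -[(7/16)·log₂(7/16) + (9/16)·log₂(9/16)]
  = 0.5218 + 0.4669
  = 0.9887 bits

I(A;B) = H(A) + H(B) - H(A,B)
  = 0.9887 + 0.9887 - 0.9887
  = 0.9887 bits

Yes. I(A;B) = 0.9887 bits, which is > 0.75 bits.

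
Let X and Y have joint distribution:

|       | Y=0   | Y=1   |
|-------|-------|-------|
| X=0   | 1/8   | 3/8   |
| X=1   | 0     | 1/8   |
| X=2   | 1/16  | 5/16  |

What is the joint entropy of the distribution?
H(X,Y) = -Σ P(X,Y) log₂ P(X,Y), summed over the non-zero cells:
H(X,Y) = -[(1/8)·log₂(1/8) + (3/8)·log₂(3/8) + (1/8)·log₂(1/8) + (1/16)·log₂(1/16) + (5/16)·log₂(5/16)]
  = 0.3750 + 0.5306 + 0.3750 + 0.2500 + 0.5244
  = 2.0550 bits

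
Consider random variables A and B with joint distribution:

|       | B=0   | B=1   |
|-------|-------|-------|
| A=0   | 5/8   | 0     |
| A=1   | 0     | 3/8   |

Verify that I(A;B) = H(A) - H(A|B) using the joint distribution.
Left side, from I(A;B) = H(A) + H(B) - H(A,B):
Marginal P(A) (row sums):
  P(A=0) = 5/8 + 0 = 5/8
  P(A=1) = 0 + 3/8 = 3/8
Marginal P(B) (column sums):
  P(B=0) = 5/8 + 0 = 5/8
  P(B=1) = 0 + 3/8 = 3/8

H(A) = -[(5/8)·log₂(5/8) + (3/8)·log₂(3/8)]
  = 0.4238 + 0.5306
  = 0.9544 bits
H(B) = -[(5/8)·log₂(5/8) + (3/8)·log₂(3/8)]
  = 0.4238 + 0.5306
  = 0.9544 bits
H(A,B) = -[(5/8)·log₂(5/8) + (3/8)·log₂(3/8)]
  = 0.4238 + 0.5306
  = 0.9544 bits

I(A;B) = H(A) + H(B) - H(A,B)
  = 0.9544 + 0.9544 - 0.9544
  = 0.9544 bits

Right side, with H(A|B) computed directly from the conditional probabilities:
H(A|B) = -Σ P(A,B)·log₂ P(A|B), where P(A|B) = P(A,B) / P(B)
  (cells with P(A,B) = 0 contribute 0)
  (A=0,B=0): P(A|B) = (5/8)/(5/8) = 1;  -(5/8)·log₂(1) = 0.0000
  (A=1,B=1): P(A|B) = (3/8)/(3/8) = 1;  -(3/8)·log₂(1) = 0.0000
H(A|B) = 0.0000 + 0.0000
  = 0.0000 bits
H(A) - H(A|B) = 0.9544 - 0.0000 = 0.9544 bits

Both sides equal 0.9544 bits, so I(A;B) = H(A) - H(A|B) ✓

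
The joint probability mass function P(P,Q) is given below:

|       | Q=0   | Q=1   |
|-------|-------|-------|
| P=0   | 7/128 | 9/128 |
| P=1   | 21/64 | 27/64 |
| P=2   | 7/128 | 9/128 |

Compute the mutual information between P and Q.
Marginal P(P) (row sums):
  P(P=0) = 7/128 + 9/128 = 1/8
  P(P=1) = 21/64 + 27/64 = 3/4
  P(P=2) = 7/128 + 9/128 = 1/8
Marginal P(Q) (column sums):
  P(Q=0) = 7/128 + 21/64 + 7/128 = 7/16
  P(Q=1) = 9/128 + 27/64 + 9/128 = 9/16

H(P) = -[(1/8)·log₂(1/8) + (3/4)·log₂(3/4) + (1/8)·log₂(1/8)]
  = 0.3750 + 0.3113 + 0.3750
  = 1.0613 bits
H(Q) = -[(7/16)·log₂(7/16) + (9/16)·log₂(9/16)]
  = 0.5218 + 0.4669
  = 0.9887 bits
H(P,Q) = -[(7/128)·log₂(7/128) + (9/128)·log₂(9/128) + (21/64)·log₂(21/64) + (27/64)·log₂(27/64) + (7/128)·log₂(7/128) + (9/128)·log₂(9/128)]
  = 0.2293 + 0.2693 + 0.5275 + 0.5253 + 0.2293 + 0.2693
  = 2.0500 bits

I(P;Q) = H(P) + H(Q) - H(P,Q)
  = 1.0613 + 0.9887 - 2.0500
  = 0.0000 bits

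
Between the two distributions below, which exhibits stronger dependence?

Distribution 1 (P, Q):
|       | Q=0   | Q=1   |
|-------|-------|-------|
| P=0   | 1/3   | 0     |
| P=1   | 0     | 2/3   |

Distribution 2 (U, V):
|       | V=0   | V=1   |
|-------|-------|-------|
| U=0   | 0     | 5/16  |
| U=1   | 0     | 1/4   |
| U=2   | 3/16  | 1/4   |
Distribution 1 (P, Q):
Marginal P(P) (row sums):
  P(P=0) = 1/3 + 0 = 1/3
  P(P=1) = 0 + 2/3 = 2/3
Marginal P(Q) (column sums):
  P(Q=0) = 1/3 + 0 = 1/3
  P(Q=1) = 0 + 2/3 = 2/3

H(P) = -[(1/3)·log₂(1/3) + (2/3)·log₂(2/3)]
  = 0.5283 + 0.3900
  = 0.9183 bits
H(Q) = -[(1/3)·log₂(1/3) + (2/3)·log₂(2/3)]
  = 0.5283 + 0.3900
  = 0.9183 bits
H(P,Q) = -[(1/3)·log₂(1/3) + (2/3)·log₂(2/3)]
  = 0.5283 + 0.3900
  = 0.9183 bits

I(P;Q) = H(P) + H(Q) - H(P,Q)
  = 0.9183 + 0.9183 - 0.9183
  = 0.9183 bits

Distribution 2 (U, V):
Marginal P(U) (row sums):
  P(U=0) = 0 + 5/16 = 5/16
  P(U=1) = 0 + 1/4 = 1/4
  P(U=2) = 3/16 + 1/4 = 7/16
Marginal P(V) (column sums):
  P(V=0) = 0 + 0 + 3/16 = 3/16
  P(V=1) = 5/16 + 1/4 + 1/4 = 13/16

H(U) = -[(5/16)·log₂(5/16) + (1/4)·log₂(1/4) + (7/16)·log₂(7/16)]
  = 0.5244 + 0.5000 + 0.5218
  = 1.5462 bits
H(V) = -[(3/16)·log₂(3/16) + (13/16)·log₂(13/16)]
  = 0.4528 + 0.2434
  = 0.6962 bits
H(U,V) = -[(5/16)·log₂(5/16) + (1/4)·log₂(1/4) + (3/16)·log₂(3/16) + (1/4)·log₂(1/4)]
  = 0.5244 + 0.5000 + 0.4528 + 0.5000
  = 1.9772 bits

I(U;V) = H(U) + H(V) - H(U,V)
  = 1.5462 + 0.6962 - 1.9772
  = 0.2652 bits

I(P;Q) = 0.9183 bits > I(U;V) = 0.2652 bits, so (P, Q) has the higher mutual information (stronger dependence).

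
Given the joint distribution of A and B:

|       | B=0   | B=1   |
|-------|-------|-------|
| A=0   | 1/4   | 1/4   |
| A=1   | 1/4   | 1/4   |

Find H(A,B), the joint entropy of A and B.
H(A,B) = -Σ P(A,B) log₂ P(A,B), summed over the non-zero cells:
H(A,B) = -[(1/4)·log₂(1/4) + (1/4)·log₂(1/4) + (1/4)·log₂(1/4) + (1/4)·log₂(1/4)]
  = 0.5000 + 0.5000 + 0.5000 + 0.5000
  = 2.0000 bits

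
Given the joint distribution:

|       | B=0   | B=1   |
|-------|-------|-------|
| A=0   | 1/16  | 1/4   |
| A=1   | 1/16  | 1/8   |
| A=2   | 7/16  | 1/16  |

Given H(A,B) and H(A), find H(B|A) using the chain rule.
From the chain rule: H(A,B) = H(A) + H(B|A)
Therefore: H(B|A) = H(A,B) - H(A)

H(A,B) = -[(1/16)·log₂(1/16) + (1/4)·log₂(1/4) + (1/16)·log₂(1/16) + (1/8)·log₂(1/8) + (7/16)·log₂(7/16) + (1/16)·log₂(1/16)]
  = 0.2500 + 0.5000 + 0.2500 + 0.3750 + 0.5218 + 0.2500
  = 2.1468 bits
Marginal P(A) (row sums):
  P(A=0) = 1/16 + 1/4 = 5/16
  P(A=1) = 1/16 + 1/8 = 3/16
  P(A=2) = 7/16 + 1/16 = 1/2
H(A) = -[(5/16)·log₂(5/16) + (3/16)·log₂(3/16) + (1/2)·log₂(1/2)]
  = 0.5244 + 0.4528 + 0.5000
  = 1.4772 bits

H(B|A) = 2.1468 - 1.4772 = 0.6696 bits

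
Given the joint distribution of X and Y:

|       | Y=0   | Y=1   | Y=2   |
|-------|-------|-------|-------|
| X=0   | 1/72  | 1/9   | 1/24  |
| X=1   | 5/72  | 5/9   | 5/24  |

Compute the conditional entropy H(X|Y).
Marginal P(Y) (column sums):
  P(Y=0) = 1/72 + 5/72 = 1/12
  P(Y=1) = 1/9 + 5/9 = 2/3
  P(Y=2) = 1/24 + 5/24 = 1/4

H(X|Y) = -Σ P(X,Y)·log₂ P(X|Y), where P(X|Y) = P(X,Y) / P(Y)
  (X=0,Y=0): P(X|Y) = (1/72)/(1/12) = 1/6;  -(1/72)·log₂(1/6) = 0.0359
  (X=0,Y=1): P(X|Y) = (1/9)/(2/3) = 1/6;  -(1/9)·log₂(1/6) = 0.2872
  (X=0,Y=2): P(X|Y) = (1/24)/(1/4) = 1/6;  -(1/24)·log₂(1/6) = 0.1077
  (X=1,Y=0): P(X|Y) = (5/72)/(1/12) = 5/6;  -(5/72)·log₂(5/6) = 0.0183
  (X=1,Y=1): P(X|Y) = (5/9)/(2/3) = 5/6;  -(5/9)·log₂(5/6) = 0.1461
  (X=1,Y=2): P(X|Y) = (5/24)/(1/4) = 5/6;  -(5/24)·log₂(5/6) = 0.0548
H(X|Y) = 0.0359 + 0.2872 + 0.1077 + 0.0183 + 0.1461 + 0.0548
  = 0.6500 bits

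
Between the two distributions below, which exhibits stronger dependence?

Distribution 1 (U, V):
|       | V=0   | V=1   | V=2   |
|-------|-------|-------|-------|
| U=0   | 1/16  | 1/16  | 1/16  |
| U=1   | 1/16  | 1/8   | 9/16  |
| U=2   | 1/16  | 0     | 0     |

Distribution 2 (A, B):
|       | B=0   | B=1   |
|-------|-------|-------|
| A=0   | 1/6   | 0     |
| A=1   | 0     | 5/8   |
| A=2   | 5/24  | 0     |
Distribution 1 (U, V):
Marginal P(U) (row sums):
  P(U=0) = 1/16 + 1/16 + 1/16 = 3/16
  P(U=1) = 1/16 + 1/8 + 9/16 = 3/4
  P(U=2) = 1/16 + 0 + 0 = 1/16
Marginal P(V) (column sums):
  P(V=0) = 1/16 + 1/16 + 1/16 = 3/16
  P(V=1) = 1/16 + 1/8 + 0 = 3/16
  P(V=2) = 1/16 + 9/16 + 0 = 5/8

H(U) = -[(3/16)·log₂(3/16) + (3/4)·log₂(3/4) + (1/16)·log₂(1/16)]
  = 0.4528 + 0.3113 + 0.2500
  = 1.0141 bits
H(V) = -[(3/16)·log₂(3/16) + (3/16)·log₂(3/16) + (5/8)·log₂(5/8)]
  = 0.4528 + 0.4528 + 0.4238
  = 1.3294 bits
H(U,V) = -[(1/16)·log₂(1/16) + (1/16)·log₂(1/16) + (1/16)·log₂(1/16) + (1/16)·log₂(1/16) + (1/8)·log₂(1/8) + (9/16)·log₂(9/16) + (1/16)·log₂(1/16)]
  = 0.2500 + 0.2500 + 0.2500 + 0.2500 + 0.3750 + 0.4669 + 0.2500
  = 2.0919 bits

I(U;V) = H(U) + H(V) - H(U,V)
  = 1.0141 + 1.3294 - 2.0919
  = 0.2516 bits

Distribution 2 (A, B):
Marginal P(A) (row sums):
  P(A=0) = 1/6 + 0 = 1/6
  P(A=1) = 0 + 5/8 = 5/8
  P(A=2) = 5/24 + 0 = 5/24
Marginal P(B) (column sums):
  P(B=0) = 1/6 + 0 + 5/24 = 3/8
  P(B=1) = 0 + 5/8 + 0 = 5/8

H(A) = -[(1/6)·log₂(1/6) + (5/8)·log₂(5/8) + (5/24)·log₂(5/24)]
  = 0.4308 + 0.4238 + 0.4715
  = 1.3261 bits
H(B) = -[(3/8)·log₂(3/8) + (5/8)·log₂(5/8)]
  = 0.5306 + 0.4238
  = 0.9544 bits
H(A,B) = -[(1/6)·log₂(1/6) + (5/8)·log₂(5/8) + (5/24)·log₂(5/24)]
  = 0.4308 + 0.4238 + 0.4715
  = 1.3261 bits

I(A;B) = H(A) + H(B) - H(A,B)
  = 1.3261 + 0.9544 - 1.3261
  = 0.9544 bits

I(A;B) = 0.9544 bits > I(U;V) = 0.2516 bits, so (A, B) has the higher mutual information (stronger dependence).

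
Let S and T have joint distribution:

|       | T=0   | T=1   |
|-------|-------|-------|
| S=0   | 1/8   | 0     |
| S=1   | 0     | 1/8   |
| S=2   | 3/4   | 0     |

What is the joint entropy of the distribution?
H(S,T) = -Σ P(S,T) log₂ P(S,T), summed over the non-zero cells:
H(S,T) = -[(1/8)·log₂(1/8) + (1/8)·log₂(1/8) + (3/4)·log₂(3/4)]
  = 0.3750 + 0.3750 + 0.3113
  = 1.0613 bits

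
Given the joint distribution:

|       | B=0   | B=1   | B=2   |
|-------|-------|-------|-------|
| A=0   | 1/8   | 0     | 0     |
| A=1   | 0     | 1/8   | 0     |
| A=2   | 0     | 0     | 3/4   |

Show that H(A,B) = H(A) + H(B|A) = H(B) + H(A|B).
Marginal P(A) (row sums):
  P(A=0) = 1/8 + 0 + 0 = 1/8
  P(A=1) = 0 + 1/8 + 0 = 1/8
  P(A=2) = 0 + 0 + 3/4 = 3/4
Marginal P(B) (column sums):
  P(B=0) = 1/8 + 0 + 0 = 1/8
  P(B=1) = 0 + 1/8 + 0 = 1/8
  P(B=2) = 0 + 0 + 3/4 = 3/4

Decomposition 1: H(A) + H(B|A)
H(A) = -[(1/8)·log₂(1/8) + (1/8)·log₂(1/8) + (3/4)·log₂(3/4)]
  = 0.3750 + 0.3750 + 0.3113
  = 1.0613 bits
H(B|A) = -Σ P(A,B)·log₂ P(B|A), where P(B|A) = P(A,B) / P(A)
  (cells with P(A,B) = 0 contribute 0)
  (A=0,B=0): P(B|A) = (1/8)/(1/8) = 1;  -(1/8)·log₂(1) = 0.0000
  (A=1,B=1): P(B|A) = (1/8)/(1/8) = 1;  -(1/8)·log₂(1) = 0.0000
  (A=2,B=2): P(B|A) = (3/4)/(3/4) = 1;  -(3/4)·log₂(1) = 0.0000
H(B|A) = 0.0000 + 0.0000 + 0.0000
  = 0.0000 bits
H(A) + H(B|A) = 1.0613 + 0.0000 = 1.0613 bits

Decomposition 2: H(B) + H(A|B)
H(B) = -[(1/8)·log₂(1/8) + (1/8)·log₂(1/8) + (3/4)·log₂(3/4)]
  = 0.3750 + 0.3750 + 0.3113
  = 1.0613 bits
H(A|B) = -Σ P(A,B)·log₂ P(A|B), where P(A|B) = P(A,B) / P(B)
  (cells with P(A,B) = 0 contribute 0)
  (A=0,B=0): P(A|B) = (1/8)/(1/8) = 1;  -(1/8)·log₂(1) = 0.0000
  (A=1,B=1): P(A|B) = (1/8)/(1/8) = 1;  -(1/8)·log₂(1) = 0.0000
  (A=2,B=2): P(A|B) = (3/4)/(3/4) = 1;  -(3/4)·log₂(1) = 0.0000
H(A|B) = 0.0000 + 0.0000 + 0.0000
  = 0.0000 bits
H(B) + H(A|B) = 1.0613 + 0.0000 = 1.0613 bits

Direct computation of the joint entropy:
H(A,B) = -[(1/8)·log₂(1/8) + (1/8)·log₂(1/8) + (3/4)·log₂(3/4)]
  = 0.3750 + 0.3750 + 0.3113
  = 1.0613 bits

All three agree: H(A,B) = 1.0613 bits ✓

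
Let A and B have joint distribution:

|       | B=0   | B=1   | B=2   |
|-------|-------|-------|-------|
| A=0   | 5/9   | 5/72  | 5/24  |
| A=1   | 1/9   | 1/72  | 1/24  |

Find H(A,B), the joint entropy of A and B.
H(A,B) = -Σ P(A,B) log₂ P(A,B), summed over the non-zero cells:
H(A,B) = -[(5/9)·log₂(5/9) + (5/72)·log₂(5/72) + (5/24)·log₂(5/24) + (1/9)·log₂(1/9) + (1/72)·log₂(1/72) + (1/24)·log₂(1/24)]
  = 0.4711 + 0.2672 + 0.4715 + 0.3522 + 0.0857 + 0.1910
  = 1.8387 bits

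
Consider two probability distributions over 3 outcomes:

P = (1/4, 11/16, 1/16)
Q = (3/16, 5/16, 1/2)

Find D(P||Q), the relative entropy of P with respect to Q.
D(P||Q) = Σ P(i) log₂(P(i)/Q(i))
  i=0: (1/4) × log₂((1/4)/(3/16)) = (1/4) × log₂(4/3) = 0.1038
  i=1: (11/16) × log₂((11/16)/(5/16)) = (11/16) × log₂(11/5) = 0.7820
  i=2: (1/16) × log₂((1/16)/(1/2)) = (1/16) × log₂(1/8) = -0.1875
D(P||Q) = 0.1038 + 0.7820 - 0.1875
  = 0.6983 bits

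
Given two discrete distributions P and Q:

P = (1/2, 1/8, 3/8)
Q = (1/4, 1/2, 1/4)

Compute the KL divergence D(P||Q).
D(P||Q) = Σ P(i) log₂(P(i)/Q(i))
  i=0: (1/2) × log₂((1/2)/(1/4)) = (1/2) × log₂(2) = 0.5000
  i=1: (1/8) × log₂((1/8)/(1/2)) = (1/8) × log₂(1/4) = -0.2500
  i=2: (3/8) × log₂((3/8)/(1/4)) = (3/8) × log₂(3/2) = 0.2194
D(P||Q) = 0.5000 - 0.2500 + 0.2194
  = 0.4694 bits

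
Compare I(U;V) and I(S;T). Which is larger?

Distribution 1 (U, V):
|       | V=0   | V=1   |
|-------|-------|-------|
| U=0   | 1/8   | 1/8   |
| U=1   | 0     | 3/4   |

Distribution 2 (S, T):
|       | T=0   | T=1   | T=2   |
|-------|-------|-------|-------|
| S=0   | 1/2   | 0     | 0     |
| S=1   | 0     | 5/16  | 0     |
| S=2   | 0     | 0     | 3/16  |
Distribution 1 (U, V):
Marginal P(U) (row sums):
  P(U=0) = 1/8 + 1/8 = 1/4
  P(U=1) = 0 + 3/4 = 3/4
Marginal P(V) (column sums):
  P(V=0) = 1/8 + 0 = 1/8
  P(V=1) = 1/8 + 3/4 = 7/8

H(U) = -[(1/4)·log₂(1/4) + (3/4)·log₂(3/4)]
  = 0.5000 + 0.3113
  = 0.8113 bits
H(V) = -[(1/8)·log₂(1/8) + (7/8)·log₂(7/8)]
  = 0.3750 + 0.1686
  = 0.5436 bits
H(U,V) = -[(1/8)·log₂(1/8) + (1/8)·log₂(1/8) + (3/4)·log₂(3/4)]
  = 0.3750 + 0.3750 + 0.3113
  = 1.0613 bits

I(U;V) = H(U) + H(V) - H(U,V)
  = 0.8113 + 0.5436 - 1.0613
  = 0.2936 bits

Distribution 2 (S, T):
Marginal P(S) (row sums):
  P(S=0) = 1/2 + 0 + 0 = 1/2
  P(S=1) = 0 + 5/16 + 0 = 5/16
  P(S=2) = 0 + 0 + 3/16 = 3/16
Marginal P(T) (column sums):
  P(T=0) = 1/2 + 0 + 0 = 1/2
  P(T=1) = 0 + 5/16 + 0 = 5/16
  P(T=2) = 0 + 0 + 3/16 = 3/16

H(S) = -[(1/2)·log₂(1/2) + (5/16)·log₂(5/16) + (3/16)·log₂(3/16)]
  = 0.5000 + 0.5244 + 0.4528
  = 1.4772 bits
H(T) = -[(1/2)·log₂(1/2) + (5/16)·log₂(5/16) + (3/16)·log₂(3/16)]
  = 0.5000 + 0.5244 + 0.4528
  = 1.4772 bits
H(S,T) = -[(1/2)·log₂(1/2) + (5/16)·log₂(5/16) + (3/16)·log₂(3/16)]
  = 0.5000 + 0.5244 + 0.4528
  = 1.4772 bits

I(S;T) = H(S) + H(T) - H(S,T)
  = 1.4772 + 1.4772 - 1.4772
  = 1.4772 bits

I(S;T) = 1.4772 bits > I(U;V) = 0.2936 bits, so (S, T) has the higher mutual information (stronger dependence).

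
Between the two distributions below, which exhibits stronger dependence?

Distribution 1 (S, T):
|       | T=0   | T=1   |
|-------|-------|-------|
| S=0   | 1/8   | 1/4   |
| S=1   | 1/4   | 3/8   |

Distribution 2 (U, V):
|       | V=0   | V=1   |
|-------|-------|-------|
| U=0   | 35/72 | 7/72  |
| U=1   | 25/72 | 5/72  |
Distribution 1 (S, T):
Marginal P(S) (row sums):
  P(S=0) = 1/8 + 1/4 = 3/8
  P(S=1) = 1/4 + 3/8 = 5/8
Marginal P(T) (column sums):
  P(T=0) = 1/8 + 1/4 = 3/8
  P(T=1) = 1/4 + 3/8 = 5/8

H(S) = -[(3/8)·log₂(3/8) + (5/8)·log₂(5/8)]
  = 0.5306 + 0.4238
  = 0.9544 bits
H(T) = -[(3/8)·log₂(3/8) + (5/8)·log₂(5/8)]
  = 0.5306 + 0.4238
  = 0.9544 bits
H(S,T) = -[(1/8)·log₂(1/8) + (1/4)·log₂(1/4) + (1/4)·log₂(1/4) + (3/8)·log₂(3/8)]
  = 0.3750 + 0.5000 + 0.5000 + 0.5306
  = 1.9056 bits

I(S;T) = H(S) + H(T) - H(S,T)
  = 0.9544 + 0.9544 - 1.9056
  = 0.0032 bits

Distribution 2 (U, V):
Marginal P(U) (row sums):
  P(U=0) = 35/72 + 7/72 = 7/12
  P(U=1) = 25/72 + 5/72 = 5/12
Marginal P(V) (column sums):
  P(V=0) = 35/72 + 25/72 = 5/6
  P(V=1) = 7/72 + 5/72 = 1/6

H(U) = -[(7/12)·log₂(7/12) + (5/12)·log₂(5/12)]
  = 0.4536 + 0.5263
  = 0.9799 bits
H(V) = -[(5/6)·log₂(5/6) + (1/6)·log₂(1/6)]
  = 0.2192 + 0.4308
  = 0.6500 bits
H(U,V) = -[(35/72)·log₂(35/72) + (7/72)·log₂(7/72) + (25/72)·log₂(25/72) + (5/72)·log₂(5/72)]
  = 0.5059 + 0.3269 + 0.5299 + 0.2672
  = 1.6299 bits

I(U;V) = H(U) + H(V) - H(U,V)
  = 0.9799 + 0.6500 - 1.6299
  = 0.0000 bits

I(S;T) = 0.0032 bits > I(U;V) = 0.0000 bits, so (S, T) has the higher mutual information (stronger dependence).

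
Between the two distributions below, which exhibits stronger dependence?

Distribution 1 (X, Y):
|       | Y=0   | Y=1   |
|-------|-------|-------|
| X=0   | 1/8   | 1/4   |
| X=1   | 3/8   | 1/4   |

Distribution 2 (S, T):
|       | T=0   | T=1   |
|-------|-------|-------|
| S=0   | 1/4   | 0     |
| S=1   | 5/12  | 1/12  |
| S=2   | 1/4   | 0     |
Distribution 1 (X, Y):
Marginal P(X) (row sums):
  P(X=0) = 1/8 + 1/4 = 3/8
  P(X=1) = 3/8 + 1/4 = 5/8
Marginal P(Y) (column sums):
  P(Y=0) = 1/8 + 3/8 = 1/2
  P(Y=1) = 1/4 + 1/4 = 1/2

H(X) = -[(3/8)·log₂(3/8) + (5/8)·log₂(5/8)]
  = 0.5306 + 0.4238
  = 0.9544 bits
H(Y) = -[(1/2)·log₂(1/2) + (1/2)·log₂(1/2)]
  = 0.5000 + 0.5000
  = 1.0000 bits
H(X,Y) = -[(1/8)·log₂(1/8) + (1/4)·log₂(1/4) + (3/8)·log₂(3/8) + (1/4)·log₂(1/4)]
  = 0.3750 + 0.5000 + 0.5306 + 0.5000
  = 1.9056 bits

I(X;Y) = H(X) + H(Y) - H(X,Y)
  = 0.9544 + 1.0000 - 1.9056
  = 0.0488 bits

Distribution 2 (S, T):
Marginal P(S) (row sums):
  P(S=0) = 1/4 + 0 = 1/4
  P(S=1) = 5/12 + 1/12 = 1/2
  P(S=2) = 1/4 + 0 = 1/4
Marginal P(T) (column sums):
  P(T=0) = 1/4 + 5/12 + 1/4 = 11/12
  P(T=1) = 0 + 1/12 + 0 = 1/12

H(S) = -[(1/4)·log₂(1/4) + (1/2)·log₂(1/2) + (1/4)·log₂(1/4)]
  = 0.5000 + 0.5000 + 0.5000
  = 1.5000 bits
H(T) = -[(11/12)·log₂(11/12) + (1/12)·log₂(1/12)]
  = 0.1151 + 0.2987
  = 0.4138 bits
H(S,T) = -[(1/4)·log₂(1/4) + (5/12)·log₂(5/12) + (1/12)·log₂(1/12) + (1/4)·log₂(1/4)]
  = 0.5000 + 0.5263 + 0.2987 + 0.5000
  = 1.8250 bits

I(S;T) = H(S) + H(T) - H(S,T)
  = 1.5000 + 0.4138 - 1.8250
  = 0.0888 bits

I(S;T) = 0.0888 bits > I(X;Y) = 0.0488 bits, so (S, T) has the higher mutual information (stronger dependence).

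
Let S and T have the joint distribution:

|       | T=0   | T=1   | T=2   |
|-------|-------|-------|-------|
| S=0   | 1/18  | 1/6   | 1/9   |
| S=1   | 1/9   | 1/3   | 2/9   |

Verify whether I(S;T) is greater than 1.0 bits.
Marginal P(S) (row sums):
  P(S=0) = 1/18 + 1/6 + 1/9 = 1/3
  P(S=1) = 1/9 + 1/3 + 2/9 = 2/3
Marginal P(T) (column sums):
  P(T=0) = 1/18 + 1/9 = 1/6
  P(T=1) = 1/6 + 1/3 = 1/2
  P(T=2) = 1/9 + 2/9 = 1/3

H(S) = -[(1/3)·log₂(1/3) + (2/3)·log₂(2/3)]
  = 0.5283 + 0.3900
  = 0.9183 bits
H(T) = -[(1/6)·log₂(1/6) + (1/2)·log₂(1/2) + (1/3)·log₂(1/3)]
  = 0.4308 + 0.5000 + 0.5283
  = 1.4591 bits
H(S,T) = -[(1/18)·log₂(1/18) + (1/6)·log₂(1/6) + (1/9)·log₂(1/9) + (1/9)·log₂(1/9) + (1/3)·log₂(1/3) + (2/9)·log₂(2/9)]
  = 0.2317 + 0.4308 + 0.3522 + 0.3522 + 0.5283 + 0.4822
  = 2.3774 bits

I(S;T) = H(S) + H(T) - H(S,T)
  = 0.9183 + 1.4591 - 2.3774
  = 0.0000 bits

No. I(S;T) = 0.0000 bits, which is ≤ 1.0 bits.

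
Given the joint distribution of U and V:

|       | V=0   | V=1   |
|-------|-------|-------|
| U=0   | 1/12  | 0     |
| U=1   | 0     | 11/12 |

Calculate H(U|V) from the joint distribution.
Marginal P(V) (column sums):
  P(V=0) = 1/12 + 0 = 1/12
  P(V=1) = 0 + 11/12 = 11/12

H(U|V) = -Σ P(U,V)·log₂ P(U|V), where P(U|V) = P(U,V) / P(V)
  (cells with P(U,V) = 0 contribute 0)
  (U=0,V=0): P(U|V) = (1/12)/(1/12) = 1;  -(1/12)·log₂(1) = 0.0000
  (U=1,V=1): P(U|V) = (11/12)/(11/12) = 1;  -(11/12)·log₂(1) = 0.0000
H(U|V) = 0.0000 + 0.0000
  = 0.0000 bits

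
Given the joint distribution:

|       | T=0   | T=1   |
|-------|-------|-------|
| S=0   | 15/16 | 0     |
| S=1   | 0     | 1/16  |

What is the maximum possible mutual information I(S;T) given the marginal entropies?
The upper bound on mutual information is I(S;T) ≤ min(H(S), H(T)).

Marginal P(S) (row sums):
  P(S=0) = 15/16 + 0 = 15/16
  P(S=1) = 0 + 1/16 = 1/16
Marginal P(T) (column sums):
  P(T=0) = 15/16 + 0 = 15/16
  P(T=1) = 0 + 1/16 = 1/16

H(S) = -[(15/16)·log₂(15/16) + (1/16)·log₂(1/16)]
  = 0.0873 + 0.2500
  = 0.3373 bits
H(T) = -[(15/16)·log₂(15/16) + (1/16)·log₂(1/16)]
  = 0.0873 + 0.2500
  = 0.3373 bits

Maximum possible I(S;T) = min(0.3373, 0.3373) = 0.3373 bits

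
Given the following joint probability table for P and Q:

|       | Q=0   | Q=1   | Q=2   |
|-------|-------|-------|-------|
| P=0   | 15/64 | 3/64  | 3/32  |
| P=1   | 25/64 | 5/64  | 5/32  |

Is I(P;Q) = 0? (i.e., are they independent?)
Marginal P(P) (row sums):
  P(P=0) = 15/64 + 3/64 + 3/32 = 3/8
  P(P=1) = 25/64 + 5/64 + 5/32 = 5/8
Marginal P(Q) (column sums):
  P(Q=0) = 15/64 + 25/64 = 5/8
  P(Q=1) = 3/64 + 5/64 = 1/8
  P(Q=2) = 3/32 + 5/32 = 1/4

P and Q are independent iff P(P=i,Q=j) = P(P=i)·P(Q=j) for every cell.
  P(P=0)·P(Q=0) = 3/8 × 5/8 = 15/64 = P(P=0,Q=0) ✓
  P(P=0)·P(Q=1) = 3/8 × 1/8 = 3/64 = P(P=0,Q=1) ✓
  P(P=0)·P(Q=2) = 3/8 × 1/4 = 3/32 = P(P=0,Q=2) ✓
  P(P=1)·P(Q=0) = 5/8 × 5/8 = 25/64 = P(P=1,Q=0) ✓
  P(P=1)·P(Q=1) = 5/8 × 1/8 = 5/64 = P(P=1,Q=1) ✓
  P(P=1)·P(Q=2) = 5/8 × 1/4 = 5/32 = P(P=1,Q=2) ✓

Yes, P and Q are independent: every cell factors, so I(P;Q) = 0 bits.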